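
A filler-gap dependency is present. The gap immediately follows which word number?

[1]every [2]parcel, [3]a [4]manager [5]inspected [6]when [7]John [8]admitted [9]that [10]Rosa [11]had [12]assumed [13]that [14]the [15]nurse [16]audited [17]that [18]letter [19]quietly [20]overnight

5

The displaced element is "every parcel" (word 2).
It functions as the direct object of "inspected", so the gap sits immediately after word 5 ("inspected").
Base order: A manager inspected every parcel when John admitted that Rosa had assumed that the nurse audited that letter quietly overnight.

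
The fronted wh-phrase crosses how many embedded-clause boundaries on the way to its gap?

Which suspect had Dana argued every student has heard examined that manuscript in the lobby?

"which suspect" is extracted from the subject of "examined".
Boundaries crossed, outermost first: [Ø], [Ø] — 2 in total.

2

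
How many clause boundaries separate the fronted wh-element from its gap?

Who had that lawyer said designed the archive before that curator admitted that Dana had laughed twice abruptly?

"who" is extracted from the subject of "designed".
Boundaries crossed, outermost first: [Ø] — 1 in total.

1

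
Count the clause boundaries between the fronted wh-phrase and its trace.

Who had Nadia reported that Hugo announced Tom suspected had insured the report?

"who" is extracted from the subject of "insured".
Boundaries crossed, outermost first: [that], [Ø], [Ø] — 3 in total.

3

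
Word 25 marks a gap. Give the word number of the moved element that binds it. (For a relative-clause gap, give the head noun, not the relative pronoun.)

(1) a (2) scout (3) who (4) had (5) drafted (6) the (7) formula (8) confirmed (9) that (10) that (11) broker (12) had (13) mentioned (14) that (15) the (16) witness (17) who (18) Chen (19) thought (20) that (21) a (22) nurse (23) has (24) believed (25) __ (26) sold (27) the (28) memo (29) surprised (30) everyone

The gap at 25 is the subject of "sold", inside a relative clause.
The relative pronoun is "who" (word 17); it is bound by the head noun immediately before it.
Its filler is the head noun "witness", at word 16.

16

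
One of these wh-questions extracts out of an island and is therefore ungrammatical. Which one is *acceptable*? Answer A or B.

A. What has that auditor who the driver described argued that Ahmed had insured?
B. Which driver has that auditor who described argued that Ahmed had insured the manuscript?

A

In B, the wh-phrase is extracted from inside a complex-NP island (relative clause) (introduced by "who"), which blocks movement.
In A, the extraction path crosses only that-complement boundaries, which are transparent.
So A is grammatical.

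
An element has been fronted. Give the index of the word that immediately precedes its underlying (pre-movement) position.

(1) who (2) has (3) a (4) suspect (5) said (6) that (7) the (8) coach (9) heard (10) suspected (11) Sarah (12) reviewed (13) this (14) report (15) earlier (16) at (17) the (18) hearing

9

The displaced element is "who" (word 1).
It is linked across 2 clause boundaries (that → Ø).
It functions as the subject of "suspected", so the gap sits immediately after word 9 ("heard").
Base order: A suspect has said that the coach heard who suspected Sarah reviewed this report earlier at the hearing.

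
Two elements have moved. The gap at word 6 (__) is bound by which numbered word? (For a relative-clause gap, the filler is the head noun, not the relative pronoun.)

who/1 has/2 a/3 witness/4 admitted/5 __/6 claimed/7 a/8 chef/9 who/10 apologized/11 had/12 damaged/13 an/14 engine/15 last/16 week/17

The marked gap is the subject of "claimed".
Its filler is the fronted wh-phrase "who", at word 1.
(The other dependency links word 9 to a gap after word 10.)

1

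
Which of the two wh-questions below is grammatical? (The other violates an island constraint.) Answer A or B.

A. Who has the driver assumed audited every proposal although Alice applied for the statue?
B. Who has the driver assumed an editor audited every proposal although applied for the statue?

In B, the wh-phrase is extracted from inside an adjunct island (introduced by "although"), which blocks movement.
In A, the extraction path crosses only that-complement boundaries, which are transparent.
So A is grammatical.

A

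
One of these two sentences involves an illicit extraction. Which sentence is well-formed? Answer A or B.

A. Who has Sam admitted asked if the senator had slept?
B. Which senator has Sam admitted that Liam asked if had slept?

A

In B, the wh-phrase is extracted from inside a wh-island (introduced by "if"), which blocks movement.
In A, the extraction path crosses only that-complement boundaries, which are transparent.
So A is grammatical.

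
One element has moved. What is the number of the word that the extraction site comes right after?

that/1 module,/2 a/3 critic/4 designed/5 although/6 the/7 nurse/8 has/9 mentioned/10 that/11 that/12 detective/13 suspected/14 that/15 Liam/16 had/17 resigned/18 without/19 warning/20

5

The displaced element is "that module" (word 2).
It functions as the direct object of "designed", so the gap sits immediately after word 5 ("designed").
Base order: A critic designed that module although the nurse has mentioned that that detective suspected that Liam had resigned without warning.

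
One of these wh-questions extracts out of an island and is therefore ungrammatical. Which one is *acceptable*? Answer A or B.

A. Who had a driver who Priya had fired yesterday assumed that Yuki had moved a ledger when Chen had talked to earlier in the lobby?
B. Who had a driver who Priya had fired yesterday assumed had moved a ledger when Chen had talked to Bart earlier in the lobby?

B

In A, the wh-phrase is extracted from inside an adjunct island (introduced by "when"), which blocks movement.
In B, the extraction path crosses only that-complement boundaries, which are transparent.
So B is grammatical.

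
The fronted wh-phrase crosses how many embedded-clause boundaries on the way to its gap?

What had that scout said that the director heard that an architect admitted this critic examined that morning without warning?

"what" is extracted from the object of "examined".
Boundaries crossed, outermost first: [that], [that], [Ø] — 3 in total.

3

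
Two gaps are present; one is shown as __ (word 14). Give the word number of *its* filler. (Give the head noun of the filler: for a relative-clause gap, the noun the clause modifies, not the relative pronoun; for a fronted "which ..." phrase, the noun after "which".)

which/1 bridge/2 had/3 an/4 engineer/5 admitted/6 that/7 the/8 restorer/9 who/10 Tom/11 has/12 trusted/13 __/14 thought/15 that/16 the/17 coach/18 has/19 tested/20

The marked gap is inside the relative clause, the direct object of "trusted".
Its filler is the head noun "restorer" (via "who"), at word 9.
(The other dependency links word 2 to a gap after word 20.)

9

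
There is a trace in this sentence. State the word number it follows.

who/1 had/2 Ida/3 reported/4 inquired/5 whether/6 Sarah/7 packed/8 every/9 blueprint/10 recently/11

The displaced element is "who" (word 1).
It is linked across 1 clause boundary (Ø).
It functions as the subject of "inquired", so the gap sits immediately after word 4 ("reported").
Base order: Ida had reported that who inquired whether Sarah packed every blueprint recently.

4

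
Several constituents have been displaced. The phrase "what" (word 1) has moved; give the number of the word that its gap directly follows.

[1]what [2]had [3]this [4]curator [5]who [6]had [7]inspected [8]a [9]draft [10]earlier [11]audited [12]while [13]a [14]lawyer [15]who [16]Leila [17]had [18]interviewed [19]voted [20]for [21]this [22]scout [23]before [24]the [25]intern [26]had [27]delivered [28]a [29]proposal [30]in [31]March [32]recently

11

The displaced element is "what" (word 1).
It functions as the direct object of "audited", so the gap sits immediately after word 11 ("audited").
Base order: This curator who had inspected a draft earlier had audited what while a lawyer who Leila had interviewed voted for this scout before the intern had delivered a proposal in March recently.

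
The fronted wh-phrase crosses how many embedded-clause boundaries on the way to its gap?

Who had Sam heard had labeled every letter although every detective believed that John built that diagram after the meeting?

1

"who" is extracted from the subject of "labeled".
Boundaries crossed, outermost first: [Ø] — 1 in total.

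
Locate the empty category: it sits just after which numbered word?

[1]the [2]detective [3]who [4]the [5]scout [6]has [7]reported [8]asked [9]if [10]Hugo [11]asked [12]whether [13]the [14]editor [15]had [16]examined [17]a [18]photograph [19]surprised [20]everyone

7

The displaced element is "the detective" (word 2).
It is linked across 1 clause boundary (Ø).
It functions as the subject of "asked", so the gap sits immediately after word 7 ("reported").
Base order: The scout has reported the detective asked if Hugo asked whether the editor had examined a photograph.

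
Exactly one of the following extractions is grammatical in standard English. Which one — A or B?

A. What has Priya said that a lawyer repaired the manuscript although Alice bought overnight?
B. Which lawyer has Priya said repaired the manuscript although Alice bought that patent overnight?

In A, the wh-phrase is extracted from inside an adjunct island (introduced by "although"), which blocks movement.
In B, the extraction path crosses only that-complement boundaries, which are transparent.
So B is grammatical.

B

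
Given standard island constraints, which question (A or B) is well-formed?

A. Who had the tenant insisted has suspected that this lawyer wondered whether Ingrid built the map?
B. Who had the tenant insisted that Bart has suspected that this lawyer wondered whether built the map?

In B, the wh-phrase is extracted from inside a wh-island (introduced by "whether"), which blocks movement.
In A, the extraction path crosses only that-complement boundaries, which are transparent.
So A is grammatical.

A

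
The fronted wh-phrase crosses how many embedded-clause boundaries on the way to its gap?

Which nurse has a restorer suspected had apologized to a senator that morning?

1

"which nurse" is extracted from the subject of "apologized".
Boundaries crossed, outermost first: [Ø] — 1 in total.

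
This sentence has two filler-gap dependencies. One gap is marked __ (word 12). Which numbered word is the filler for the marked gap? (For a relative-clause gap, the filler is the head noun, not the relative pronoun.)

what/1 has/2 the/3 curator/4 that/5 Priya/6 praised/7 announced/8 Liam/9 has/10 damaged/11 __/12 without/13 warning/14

The marked gap is the direct object of "damaged".
Its filler is the fronted wh-phrase "what", at word 1.
(The other dependency links word 4 to a gap after word 7.)

1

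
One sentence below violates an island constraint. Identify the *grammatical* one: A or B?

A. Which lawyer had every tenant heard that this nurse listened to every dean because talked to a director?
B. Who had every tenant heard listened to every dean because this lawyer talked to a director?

B

In A, the wh-phrase is extracted from inside an adjunct island (introduced by "because"), which blocks movement.
In B, the extraction path crosses only that-complement boundaries, which are transparent.
So B is grammatical.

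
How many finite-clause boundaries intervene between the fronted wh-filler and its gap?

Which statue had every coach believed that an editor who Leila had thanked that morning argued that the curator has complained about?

"which statue" is extracted from the PP object of "complained".
Boundaries crossed, outermost first: [that], [that] — 2 in total.

2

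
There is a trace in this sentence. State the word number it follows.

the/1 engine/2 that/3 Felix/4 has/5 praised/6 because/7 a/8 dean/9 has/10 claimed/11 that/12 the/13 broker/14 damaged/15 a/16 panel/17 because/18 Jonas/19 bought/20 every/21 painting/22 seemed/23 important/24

The displaced element is "the engine" (word 2).
It functions as the direct object of "praised", so the gap sits immediately after word 6 ("praised").
Base order: Felix has praised the engine because a dean has claimed that the broker damaged a panel because Jonas bought every painting.

6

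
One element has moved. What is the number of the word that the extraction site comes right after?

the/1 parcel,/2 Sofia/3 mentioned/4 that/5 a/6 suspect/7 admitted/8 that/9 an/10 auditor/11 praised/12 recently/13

The displaced element is "the parcel" (word 2).
It is linked across 2 clause boundaries (that → that).
It functions as the direct object of "praised", so the gap sits immediately after word 12 ("praised").
Base order: Sofia mentioned that a suspect admitted that an auditor praised the parcel recently.

12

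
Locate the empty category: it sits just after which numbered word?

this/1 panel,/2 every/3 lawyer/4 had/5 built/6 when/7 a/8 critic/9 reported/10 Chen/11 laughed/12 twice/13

The displaced element is "this panel" (word 2).
It functions as the direct object of "built", so the gap sits immediately after word 6 ("built").
Base order: Every lawyer had built this panel when a critic reported Chen laughed twice.

6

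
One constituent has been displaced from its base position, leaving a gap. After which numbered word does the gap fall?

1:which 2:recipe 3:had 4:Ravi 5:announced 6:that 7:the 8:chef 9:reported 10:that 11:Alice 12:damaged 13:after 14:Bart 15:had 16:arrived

12

The displaced element is "which recipe" (word 2).
It is linked across 2 clause boundaries (that → that).
It functions as the direct object of "damaged", so the gap sits immediately after word 12 ("damaged").
Base order: Ravi had announced that the chef reported that Alice damaged which recipe after Bart had arrived.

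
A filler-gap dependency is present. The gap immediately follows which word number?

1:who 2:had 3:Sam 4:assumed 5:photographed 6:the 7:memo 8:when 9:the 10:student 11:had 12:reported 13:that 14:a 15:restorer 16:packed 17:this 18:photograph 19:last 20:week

4

The displaced element is "who" (word 1).
It is linked across 1 clause boundary (Ø).
It functions as the subject of "photographed", so the gap sits immediately after word 4 ("assumed").
Base order: Sam had assumed that who photographed the memo when the student had reported that a restorer packed this photograph last week.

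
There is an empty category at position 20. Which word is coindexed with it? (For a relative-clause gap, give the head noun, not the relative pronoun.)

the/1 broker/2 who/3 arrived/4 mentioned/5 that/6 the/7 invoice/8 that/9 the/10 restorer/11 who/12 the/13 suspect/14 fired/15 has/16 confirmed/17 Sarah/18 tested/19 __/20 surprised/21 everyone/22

8

The gap at 20 is the object of "tested", inside a relative clause.
The relative pronoun is "that" (word 9); it is bound by the head noun immediately before it.
Its filler is the head noun "invoice", at word 8.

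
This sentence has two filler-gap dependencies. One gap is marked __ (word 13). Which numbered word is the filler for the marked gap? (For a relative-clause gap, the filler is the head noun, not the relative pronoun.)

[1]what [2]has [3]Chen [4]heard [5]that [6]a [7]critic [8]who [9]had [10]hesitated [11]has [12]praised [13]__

1

The marked gap is the direct object of "praised".
Its filler is the fronted wh-phrase "what", at word 1.
(The other dependency links word 7 to a gap after word 8.)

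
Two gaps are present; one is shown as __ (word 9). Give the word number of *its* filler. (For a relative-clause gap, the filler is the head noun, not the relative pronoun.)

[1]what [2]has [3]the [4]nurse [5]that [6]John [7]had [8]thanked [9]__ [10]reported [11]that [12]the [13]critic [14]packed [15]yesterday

The marked gap is inside the relative clause, the direct object of "thanked".
Its filler is the head noun "nurse" (via "that"), at word 4.
(The other dependency links word 1 to a gap after word 14.)

4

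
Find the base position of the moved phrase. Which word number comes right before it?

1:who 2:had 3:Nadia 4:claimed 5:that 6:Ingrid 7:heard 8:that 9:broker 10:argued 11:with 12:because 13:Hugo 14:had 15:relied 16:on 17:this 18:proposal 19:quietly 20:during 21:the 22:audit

The displaced element is "who" (word 1).
It is linked across 2 clause boundaries (that → Ø).
It functions as the object of the preposition "with" of "argued", so the gap sits immediately after word 11 ("with").
Base order: Nadia had claimed that Ingrid heard that broker argued with who because Hugo had relied on this proposal quietly during the audit.

11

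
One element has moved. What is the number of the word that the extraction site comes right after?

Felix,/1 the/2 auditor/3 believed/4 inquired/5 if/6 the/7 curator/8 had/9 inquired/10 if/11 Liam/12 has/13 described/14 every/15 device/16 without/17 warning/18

4

The displaced element is "Felix" (word 1).
It is linked across 1 clause boundary (Ø).
It functions as the subject of "inquired", so the gap sits immediately after word 4 ("believed").
Base order: The auditor believed that Felix inquired if the curator had inquired if Liam has described every device without warning.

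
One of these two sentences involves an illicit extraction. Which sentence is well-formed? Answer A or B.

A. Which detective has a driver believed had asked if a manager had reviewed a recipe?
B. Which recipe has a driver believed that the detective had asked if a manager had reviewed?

In B, the wh-phrase is extracted from inside a wh-island (introduced by "if"), which blocks movement.
In A, the extraction path crosses only that-complement boundaries, which are transparent.
So A is grammatical.

A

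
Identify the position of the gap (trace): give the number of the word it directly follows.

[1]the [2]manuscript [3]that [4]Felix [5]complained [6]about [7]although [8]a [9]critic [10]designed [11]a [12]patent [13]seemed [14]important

The displaced element is "the manuscript" (word 2).
It functions as the object of the preposition "about" of "complained", so the gap sits immediately after word 6 ("about").
Base order: Felix complained about the manuscript although a critic designed a patent.

6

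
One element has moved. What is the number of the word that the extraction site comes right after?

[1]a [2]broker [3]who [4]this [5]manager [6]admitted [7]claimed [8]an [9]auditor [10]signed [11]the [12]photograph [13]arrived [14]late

The displaced element is "a broker" (word 2).
It is linked across 1 clause boundary (Ø).
It functions as the subject of "claimed", so the gap sits immediately after word 6 ("admitted").
Base order: This manager admitted that a broker claimed an auditor signed the photograph.

6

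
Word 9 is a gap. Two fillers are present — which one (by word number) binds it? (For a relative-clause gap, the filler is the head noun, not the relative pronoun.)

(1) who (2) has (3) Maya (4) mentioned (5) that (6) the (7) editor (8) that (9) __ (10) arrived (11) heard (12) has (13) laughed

The marked gap is inside the relative clause, the subject of "arrived".
Its filler is the head noun "editor" (via "that"), at word 7.
(The other dependency links word 1 to a gap after word 11.)

7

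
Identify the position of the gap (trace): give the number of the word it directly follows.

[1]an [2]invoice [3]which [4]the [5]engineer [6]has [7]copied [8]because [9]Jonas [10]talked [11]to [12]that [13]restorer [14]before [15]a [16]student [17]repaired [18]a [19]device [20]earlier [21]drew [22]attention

The displaced element is "an invoice" (word 2).
It functions as the direct object of "copied", so the gap sits immediately after word 7 ("copied").
Base order: The engineer has copied an invoice because Jonas talked to that restorer before a student repaired a device earlier.

7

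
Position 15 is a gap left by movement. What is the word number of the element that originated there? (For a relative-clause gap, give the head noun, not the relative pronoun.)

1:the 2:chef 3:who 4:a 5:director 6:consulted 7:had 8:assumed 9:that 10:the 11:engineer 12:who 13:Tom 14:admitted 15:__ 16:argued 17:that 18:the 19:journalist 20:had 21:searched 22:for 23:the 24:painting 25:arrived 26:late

The gap at 15 is the subject of "argued", inside a relative clause.
The relative pronoun is "who" (word 12); it is bound by the head noun immediately before it.
Its filler is the head noun "engineer", at word 11.

11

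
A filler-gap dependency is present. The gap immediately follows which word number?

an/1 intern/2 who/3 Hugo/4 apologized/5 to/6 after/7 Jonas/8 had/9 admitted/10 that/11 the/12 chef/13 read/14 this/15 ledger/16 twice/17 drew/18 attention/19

The displaced element is "an intern" (word 2).
It functions as the object of the preposition "to" of "apologized", so the gap sits immediately after word 6 ("to").
Base order: Hugo apologized to an intern after Jonas had admitted that the chef read this ledger twice.

6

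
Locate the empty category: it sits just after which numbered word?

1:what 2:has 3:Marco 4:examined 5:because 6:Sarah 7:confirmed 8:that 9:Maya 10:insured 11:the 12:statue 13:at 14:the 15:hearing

The displaced element is "what" (word 1).
It functions as the direct object of "examined", so the gap sits immediately after word 4 ("examined").
Base order: Marco has examined what because Sarah confirmed that Maya insured the statue at the hearing.

4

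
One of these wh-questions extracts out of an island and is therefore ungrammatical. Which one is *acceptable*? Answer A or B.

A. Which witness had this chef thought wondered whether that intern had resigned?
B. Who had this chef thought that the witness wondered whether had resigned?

A

In B, the wh-phrase is extracted from inside a wh-island (introduced by "whether"), which blocks movement.
In A, the extraction path crosses only that-complement boundaries, which are transparent.
So A is grammatical.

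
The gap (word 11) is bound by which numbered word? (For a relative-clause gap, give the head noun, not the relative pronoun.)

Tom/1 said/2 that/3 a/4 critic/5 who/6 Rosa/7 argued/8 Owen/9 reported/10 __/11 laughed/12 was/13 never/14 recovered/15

The gap at 11 is the subject of "laughed", inside a relative clause.
The relative pronoun is "who" (word 6); it is bound by the head noun immediately before it.
Its filler is the head noun "critic", at word 5.

5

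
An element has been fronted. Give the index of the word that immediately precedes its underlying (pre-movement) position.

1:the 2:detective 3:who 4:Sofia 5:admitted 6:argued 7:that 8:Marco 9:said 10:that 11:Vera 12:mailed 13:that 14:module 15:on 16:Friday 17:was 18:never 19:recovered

The displaced element is "the detective" (word 2).
It is linked across 1 clause boundary (Ø).
It functions as the subject of "argued", so the gap sits immediately after word 5 ("admitted").
Base order: Sofia admitted the detective argued that Marco said that Vera mailed that module on Friday.

5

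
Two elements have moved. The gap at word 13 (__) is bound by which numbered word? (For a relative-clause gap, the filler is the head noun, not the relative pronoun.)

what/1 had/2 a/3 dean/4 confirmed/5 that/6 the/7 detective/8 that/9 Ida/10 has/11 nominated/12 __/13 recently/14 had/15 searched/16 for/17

The marked gap is inside the relative clause, the direct object of "nominated".
Its filler is the head noun "detective" (via "that"), at word 8.
(The other dependency links word 1 to a gap after word 17.)

8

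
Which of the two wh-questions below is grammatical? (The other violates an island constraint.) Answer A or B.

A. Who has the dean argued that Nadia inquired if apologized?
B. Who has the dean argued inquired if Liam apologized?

B

In A, the wh-phrase is extracted from inside a wh-island (introduced by "if"), which blocks movement.
In B, the extraction path crosses only that-complement boundaries, which are transparent.
So B is grammatical.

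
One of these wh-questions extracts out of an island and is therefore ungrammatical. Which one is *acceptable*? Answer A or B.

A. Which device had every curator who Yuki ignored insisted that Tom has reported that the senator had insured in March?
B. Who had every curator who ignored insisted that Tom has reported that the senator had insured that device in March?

A

In B, the wh-phrase is extracted from inside a complex-NP island (relative clause) (introduced by "who"), which blocks movement.
In A, the extraction path crosses only that-complement boundaries, which are transparent.
So A is grammatical.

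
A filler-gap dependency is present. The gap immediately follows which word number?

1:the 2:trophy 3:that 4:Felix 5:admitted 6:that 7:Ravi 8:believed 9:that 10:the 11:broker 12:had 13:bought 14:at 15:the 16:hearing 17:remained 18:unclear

13

The displaced element is "the trophy" (word 2).
It is linked across 2 clause boundaries (that → that).
It functions as the direct object of "bought", so the gap sits immediately after word 13 ("bought").
Base order: Felix admitted that Ravi believed that the broker had bought the trophy at the hearing.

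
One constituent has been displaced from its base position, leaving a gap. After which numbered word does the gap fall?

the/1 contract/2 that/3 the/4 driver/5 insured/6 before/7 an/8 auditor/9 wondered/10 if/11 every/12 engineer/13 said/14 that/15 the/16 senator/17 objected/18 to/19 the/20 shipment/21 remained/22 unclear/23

The displaced element is "the contract" (word 2).
It functions as the direct object of "insured", so the gap sits immediately after word 6 ("insured").
Base order: The driver insured the contract before an auditor wondered if every engineer said that the senator objected to the shipment.

6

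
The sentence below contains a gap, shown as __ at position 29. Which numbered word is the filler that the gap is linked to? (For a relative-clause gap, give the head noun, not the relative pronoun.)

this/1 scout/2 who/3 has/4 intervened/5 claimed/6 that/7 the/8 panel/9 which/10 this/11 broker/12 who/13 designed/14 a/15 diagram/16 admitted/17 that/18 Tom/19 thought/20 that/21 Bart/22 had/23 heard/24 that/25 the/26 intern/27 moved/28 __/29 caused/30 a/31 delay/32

9

The gap at 29 is the object of "moved", inside a relative clause.
The relative pronoun is "which" (word 10); it is bound by the head noun immediately before it.
Its filler is the head noun "panel", at word 9.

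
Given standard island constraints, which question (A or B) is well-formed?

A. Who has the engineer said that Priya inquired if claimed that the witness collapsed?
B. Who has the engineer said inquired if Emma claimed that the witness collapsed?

In A, the wh-phrase is extracted from inside a wh-island (introduced by "if"), which blocks movement.
In B, the extraction path crosses only that-complement boundaries, which are transparent.
So B is grammatical.

B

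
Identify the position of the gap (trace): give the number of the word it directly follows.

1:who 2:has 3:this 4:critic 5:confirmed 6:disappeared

5

The displaced element is "who" (word 1).
It is linked across 1 clause boundary (Ø).
It functions as the subject of "disappeared", so the gap sits immediately after word 5 ("confirmed").
Base order: This critic has confirmed that who disappeared.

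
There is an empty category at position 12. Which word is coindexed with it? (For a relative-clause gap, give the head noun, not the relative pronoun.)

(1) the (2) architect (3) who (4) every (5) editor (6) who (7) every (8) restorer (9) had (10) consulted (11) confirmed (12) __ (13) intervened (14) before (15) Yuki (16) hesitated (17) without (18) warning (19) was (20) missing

2

The gap at 12 is the subject of "intervened", inside a relative clause.
The relative pronoun is "who" (word 3); it is bound by the head noun immediately before it.
Its filler is the head noun "architect", at word 2.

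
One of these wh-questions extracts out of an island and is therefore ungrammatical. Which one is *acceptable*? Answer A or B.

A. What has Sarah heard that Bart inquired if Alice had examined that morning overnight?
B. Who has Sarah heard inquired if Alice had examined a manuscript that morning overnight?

B

In A, the wh-phrase is extracted from inside a wh-island (introduced by "if"), which blocks movement.
In B, the extraction path crosses only that-complement boundaries, which are transparent.
So B is grammatical.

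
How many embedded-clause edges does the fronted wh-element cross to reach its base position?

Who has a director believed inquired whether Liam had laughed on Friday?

1

"who" is extracted from the subject of "inquired".
Boundaries crossed, outermost first: [Ø] — 1 in total.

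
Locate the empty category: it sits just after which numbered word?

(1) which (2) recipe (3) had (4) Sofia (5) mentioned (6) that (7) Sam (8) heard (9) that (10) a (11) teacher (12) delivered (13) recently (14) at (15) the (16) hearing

12

The displaced element is "which recipe" (word 2).
It is linked across 2 clause boundaries (that → that).
It functions as the direct object of "delivered", so the gap sits immediately after word 12 ("delivered").
Base order: Sofia had mentioned that Sam heard that a teacher delivered which recipe recently at the hearing.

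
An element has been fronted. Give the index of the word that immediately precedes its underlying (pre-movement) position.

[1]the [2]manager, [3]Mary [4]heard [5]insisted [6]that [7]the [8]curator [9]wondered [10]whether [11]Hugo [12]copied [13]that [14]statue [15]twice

4

The displaced element is "the manager" (word 2).
It is linked across 1 clause boundary (Ø).
It functions as the subject of "insisted", so the gap sits immediately after word 4 ("heard").
Base order: Mary heard that the manager insisted that the curator wondered whether Hugo copied that statue twice.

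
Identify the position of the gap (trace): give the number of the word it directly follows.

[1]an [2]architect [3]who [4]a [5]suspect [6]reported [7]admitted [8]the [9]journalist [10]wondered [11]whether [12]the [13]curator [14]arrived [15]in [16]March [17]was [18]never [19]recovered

6

The displaced element is "an architect" (word 2).
It is linked across 1 clause boundary (Ø).
It functions as the subject of "admitted", so the gap sits immediately after word 6 ("reported").
Base order: A suspect reported that an architect admitted the journalist wondered whether the curator arrived in March.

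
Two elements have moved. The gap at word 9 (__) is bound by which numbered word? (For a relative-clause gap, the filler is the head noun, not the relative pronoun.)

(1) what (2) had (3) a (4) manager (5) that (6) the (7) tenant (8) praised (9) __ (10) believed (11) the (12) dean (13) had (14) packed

The marked gap is inside the relative clause, the direct object of "praised".
Its filler is the head noun "manager" (via "that"), at word 4.
(The other dependency links word 1 to a gap after word 14.)

4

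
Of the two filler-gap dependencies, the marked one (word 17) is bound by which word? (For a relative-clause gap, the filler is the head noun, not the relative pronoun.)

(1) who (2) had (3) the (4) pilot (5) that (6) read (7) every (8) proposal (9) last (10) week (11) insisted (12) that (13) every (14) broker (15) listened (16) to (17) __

The marked gap is the object of the preposition "to" of "listened".
Its filler is the fronted wh-phrase "who", at word 1.
(The other dependency links word 4 to a gap after word 5.)

1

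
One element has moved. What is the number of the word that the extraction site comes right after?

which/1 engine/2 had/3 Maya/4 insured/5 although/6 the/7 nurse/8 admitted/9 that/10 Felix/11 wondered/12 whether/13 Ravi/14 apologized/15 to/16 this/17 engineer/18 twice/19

5

The displaced element is "which engine" (word 2).
It functions as the direct object of "insured", so the gap sits immediately after word 5 ("insured").
Base order: Maya had insured which engine although the nurse admitted that Felix wondered whether Ravi apologized to this engineer twice.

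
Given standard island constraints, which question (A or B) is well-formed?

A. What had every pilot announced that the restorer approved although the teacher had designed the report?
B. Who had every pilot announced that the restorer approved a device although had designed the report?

A

In B, the wh-phrase is extracted from inside an adjunct island (introduced by "although"), which blocks movement.
In A, the extraction path crosses only that-complement boundaries, which are transparent.
So A is grammatical.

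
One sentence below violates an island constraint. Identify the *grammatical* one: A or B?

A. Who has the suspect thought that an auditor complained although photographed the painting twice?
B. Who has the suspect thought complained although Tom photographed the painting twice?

B

In A, the wh-phrase is extracted from inside an adjunct island (introduced by "although"), which blocks movement.
In B, the extraction path crosses only that-complement boundaries, which are transparent.
So B is grammatical.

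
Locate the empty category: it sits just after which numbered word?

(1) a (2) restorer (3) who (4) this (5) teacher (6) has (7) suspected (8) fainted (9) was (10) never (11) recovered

7

The displaced element is "a restorer" (word 2).
It is linked across 1 clause boundary (Ø).
It functions as the subject of "fainted", so the gap sits immediately after word 7 ("suspected").
Base order: This teacher has suspected a restorer fainted.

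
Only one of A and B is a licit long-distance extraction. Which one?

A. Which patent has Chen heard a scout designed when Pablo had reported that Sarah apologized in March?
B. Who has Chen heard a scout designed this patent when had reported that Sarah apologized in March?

In B, the wh-phrase is extracted from inside an adjunct island (introduced by "when"), which blocks movement.
In A, the extraction path crosses only that-complement boundaries, which are transparent.
So A is grammatical.

A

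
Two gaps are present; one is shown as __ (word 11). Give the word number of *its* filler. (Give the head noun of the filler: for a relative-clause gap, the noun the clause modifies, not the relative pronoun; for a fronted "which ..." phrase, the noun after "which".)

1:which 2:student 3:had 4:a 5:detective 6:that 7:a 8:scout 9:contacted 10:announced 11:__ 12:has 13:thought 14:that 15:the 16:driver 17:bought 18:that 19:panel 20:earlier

2

The marked gap is the subject of "thought".
Its filler is the fronted wh-phrase "which student", at word 2.
(The other dependency links word 5 to a gap after word 9.)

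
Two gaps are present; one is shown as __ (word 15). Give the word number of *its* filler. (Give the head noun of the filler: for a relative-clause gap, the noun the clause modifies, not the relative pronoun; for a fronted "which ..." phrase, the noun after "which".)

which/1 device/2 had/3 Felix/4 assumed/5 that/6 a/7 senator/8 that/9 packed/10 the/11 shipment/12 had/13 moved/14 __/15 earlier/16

2

The marked gap is the direct object of "moved".
Its filler is the fronted wh-phrase "which device", at word 2.
(The other dependency links word 8 to a gap after word 9.)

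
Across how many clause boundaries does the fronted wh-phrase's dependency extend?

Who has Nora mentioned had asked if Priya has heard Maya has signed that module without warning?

1

"who" is extracted from the subject of "asked".
Boundaries crossed, outermost first: [Ø] — 1 in total.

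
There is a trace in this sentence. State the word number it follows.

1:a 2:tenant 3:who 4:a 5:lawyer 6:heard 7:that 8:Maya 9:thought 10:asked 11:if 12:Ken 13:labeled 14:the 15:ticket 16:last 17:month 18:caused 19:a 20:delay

The displaced element is "a tenant" (word 2).
It is linked across 2 clause boundaries (that → Ø).
It functions as the subject of "asked", so the gap sits immediately after word 9 ("thought").
Base order: A lawyer heard that Maya thought that a tenant asked if Ken labeled the ticket last month.

9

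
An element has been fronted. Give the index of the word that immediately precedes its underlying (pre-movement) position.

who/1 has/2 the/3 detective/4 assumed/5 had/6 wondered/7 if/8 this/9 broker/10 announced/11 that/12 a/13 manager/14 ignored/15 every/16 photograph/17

The displaced element is "who" (word 1).
It is linked across 1 clause boundary (Ø).
It functions as the subject of "wondered", so the gap sits immediately after word 5 ("assumed").
Base order: The detective has assumed who had wondered if this broker announced that a manager ignored every photograph.

5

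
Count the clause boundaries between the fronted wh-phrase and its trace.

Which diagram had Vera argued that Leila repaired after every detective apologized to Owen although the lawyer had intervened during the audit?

1

"which diagram" is extracted from the object of "repaired".
Boundaries crossed, outermost first: [that] — 1 in total.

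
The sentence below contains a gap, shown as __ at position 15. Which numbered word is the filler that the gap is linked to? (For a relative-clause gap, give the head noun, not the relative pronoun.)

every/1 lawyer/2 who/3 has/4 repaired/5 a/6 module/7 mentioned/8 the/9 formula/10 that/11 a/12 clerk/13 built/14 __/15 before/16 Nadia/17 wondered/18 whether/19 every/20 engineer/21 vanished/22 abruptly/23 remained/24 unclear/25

The gap at 15 is the object of "built", inside a relative clause.
The relative pronoun is "that" (word 11); it is bound by the head noun immediately before it.
Its filler is the head noun "formula", at word 10.

10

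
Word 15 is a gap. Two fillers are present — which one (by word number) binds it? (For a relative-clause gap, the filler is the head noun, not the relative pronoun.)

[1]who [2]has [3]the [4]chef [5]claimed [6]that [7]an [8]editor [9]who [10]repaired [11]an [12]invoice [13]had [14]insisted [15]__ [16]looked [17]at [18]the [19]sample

The marked gap is the subject of "looked".
Its filler is the fronted wh-phrase "who", at word 1.
(The other dependency links word 8 to a gap after word 9.)

1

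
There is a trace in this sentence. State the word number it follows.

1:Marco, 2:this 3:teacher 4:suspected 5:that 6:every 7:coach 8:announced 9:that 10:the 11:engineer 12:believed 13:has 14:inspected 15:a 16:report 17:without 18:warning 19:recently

The displaced element is "Marco" (word 1).
It is linked across 3 clause boundaries (that → that → Ø).
It functions as the subject of "inspected", so the gap sits immediately after word 12 ("believed").
Base order: This teacher suspected that every coach announced that the engineer believed Marco has inspected a report without warning recently.

12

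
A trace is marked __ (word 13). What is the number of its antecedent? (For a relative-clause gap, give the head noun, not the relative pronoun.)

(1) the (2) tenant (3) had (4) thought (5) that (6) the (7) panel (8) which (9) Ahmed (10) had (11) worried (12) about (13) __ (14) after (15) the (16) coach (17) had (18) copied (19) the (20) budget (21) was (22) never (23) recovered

7

The gap at 13 is the prepositional object of "worried", inside a relative clause.
The relative pronoun is "which" (word 8); it is bound by the head noun immediately before it.
Its filler is the head noun "panel", at word 7.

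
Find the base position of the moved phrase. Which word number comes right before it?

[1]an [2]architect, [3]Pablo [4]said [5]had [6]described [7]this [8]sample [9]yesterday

The displaced element is "an architect" (word 2).
It is linked across 1 clause boundary (Ø).
It functions as the subject of "described", so the gap sits immediately after word 4 ("said").
Base order: Pablo said an architect had described this sample yesterday.

4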